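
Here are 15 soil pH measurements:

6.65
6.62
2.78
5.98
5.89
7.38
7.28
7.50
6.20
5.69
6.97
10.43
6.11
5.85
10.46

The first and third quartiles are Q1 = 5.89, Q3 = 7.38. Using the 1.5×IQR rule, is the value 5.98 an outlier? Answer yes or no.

IQR = Q3 − Q1 = 7.38 − 5.89 = 1.49.
Lower fence = Q1 − 1.5·IQR = 5.89 − 2.235 = 3.655.
Upper fence = Q3 + 1.5·IQR = 7.38 + 2.235 = 9.615.
5.98 lies within [3.655, 9.615].

no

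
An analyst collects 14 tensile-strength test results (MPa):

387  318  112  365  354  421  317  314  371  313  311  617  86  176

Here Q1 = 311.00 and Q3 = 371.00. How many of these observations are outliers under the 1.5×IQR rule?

4

IQR = 60.00; fences at 311.00 − 90.00 = 221.00 and 371.00 + 90.00 = 461.00.
Outside the cutoffs: 86, 112, 176, 617.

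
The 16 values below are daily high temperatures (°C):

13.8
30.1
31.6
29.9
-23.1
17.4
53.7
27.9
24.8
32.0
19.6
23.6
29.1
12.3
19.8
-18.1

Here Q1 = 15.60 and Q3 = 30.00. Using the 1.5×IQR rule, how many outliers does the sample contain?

IQR = 14.40; fences at 15.60 − 21.60 = -6.00 and 30.00 + 21.60 = 51.60.
Outside the cutoffs: -23.1, -18.1, 53.7.

3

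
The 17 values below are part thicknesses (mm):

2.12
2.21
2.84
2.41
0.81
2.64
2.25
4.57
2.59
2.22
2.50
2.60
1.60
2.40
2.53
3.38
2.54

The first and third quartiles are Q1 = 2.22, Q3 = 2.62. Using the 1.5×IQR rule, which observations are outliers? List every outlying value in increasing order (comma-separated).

IQR = Q3 − Q1 = 2.62 − 2.22 = 0.40.
Lower fence = Q1 − 1.5·IQR = 2.22 − 0.60 = 1.62.
Upper fence = Q3 + 1.5·IQR = 2.62 + 0.60 = 3.22.
0.81 < 1.62 → outlier.
1.60 < 1.62 → outlier.
3.38 > 3.22 → outlier.
4.57 > 3.22 → outlier.
All remaining values lie within [1.62, 3.22].

0.81, 1.60, 3.38, 4.57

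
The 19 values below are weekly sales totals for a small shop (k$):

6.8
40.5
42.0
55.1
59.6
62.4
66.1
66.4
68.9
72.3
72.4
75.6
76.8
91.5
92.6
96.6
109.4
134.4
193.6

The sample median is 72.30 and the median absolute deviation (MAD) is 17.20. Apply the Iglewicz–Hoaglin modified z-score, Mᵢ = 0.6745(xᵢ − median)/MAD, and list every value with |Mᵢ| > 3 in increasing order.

|Mᵢ| > 3 ⇔ |xᵢ − 72.30| > 3·17.20/0.6745 = 76.50.
So outliers lie outside [-4.20, 148.80].
193.6: M = 4.76 → outlier.

193.6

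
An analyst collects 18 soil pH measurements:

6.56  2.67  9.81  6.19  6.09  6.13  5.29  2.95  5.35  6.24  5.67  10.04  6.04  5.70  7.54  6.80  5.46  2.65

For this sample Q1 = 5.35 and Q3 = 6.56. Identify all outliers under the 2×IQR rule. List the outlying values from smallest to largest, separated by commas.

IQR = Q3 − Q1 = 6.56 − 5.35 = 1.21.
Lower fence = Q1 − 2·IQR = 5.35 − 2.42 = 2.93.
Upper fence = Q3 + 2·IQR = 6.56 + 2.42 = 8.98.
2.65 < 2.93 → outlier.
2.67 < 2.93 → outlier.
9.81 > 8.98 → outlier.
10.04 > 8.98 → outlier.
All remaining values lie within [2.93, 8.98].

2.65, 2.67, 9.81, 10.04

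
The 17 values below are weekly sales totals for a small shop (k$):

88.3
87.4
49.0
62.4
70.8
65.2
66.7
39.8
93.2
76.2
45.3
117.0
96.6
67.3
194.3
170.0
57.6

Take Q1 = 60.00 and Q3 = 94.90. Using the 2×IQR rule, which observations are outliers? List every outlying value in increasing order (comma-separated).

170.0, 194.3

IQR = Q3 − Q1 = 94.90 − 60.00 = 34.90.
Lower fence = Q1 − 2·IQR = 60.00 − 69.80 = -9.80.
Upper fence = Q3 + 2·IQR = 94.90 + 69.80 = 164.70.
170.0 > 164.70 → outlier.
194.3 > 164.70 → outlier.
All remaining values lie within [-9.80, 164.70].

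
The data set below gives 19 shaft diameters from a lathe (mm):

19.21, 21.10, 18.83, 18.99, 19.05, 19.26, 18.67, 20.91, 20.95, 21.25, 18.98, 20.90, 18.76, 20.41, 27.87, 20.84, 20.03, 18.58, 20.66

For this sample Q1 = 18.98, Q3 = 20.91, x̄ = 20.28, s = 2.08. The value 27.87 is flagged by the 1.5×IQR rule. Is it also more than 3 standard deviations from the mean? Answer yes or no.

yes

z = (27.87 − 20.28) / 2.08 = 3.65.
|z| = 3.65 > 3.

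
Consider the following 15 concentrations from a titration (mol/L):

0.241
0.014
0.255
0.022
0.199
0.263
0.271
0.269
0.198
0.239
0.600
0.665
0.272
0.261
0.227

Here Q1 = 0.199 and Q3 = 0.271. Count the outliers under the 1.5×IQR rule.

IQR = 0.072; fences at 0.199 − 0.108 = 0.091 and 0.271 + 0.108 = 0.379.
Outside the cutoffs: 0.014, 0.022, 0.600, 0.665.

4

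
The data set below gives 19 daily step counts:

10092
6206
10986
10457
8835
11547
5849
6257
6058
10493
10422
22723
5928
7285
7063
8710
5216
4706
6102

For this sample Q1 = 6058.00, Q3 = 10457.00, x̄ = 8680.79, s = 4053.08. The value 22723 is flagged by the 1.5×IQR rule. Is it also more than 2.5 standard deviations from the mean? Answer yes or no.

z = (22723 − 8680.79) / 4053.08 = 3.46.
|z| = 3.46 > 2.5.

yes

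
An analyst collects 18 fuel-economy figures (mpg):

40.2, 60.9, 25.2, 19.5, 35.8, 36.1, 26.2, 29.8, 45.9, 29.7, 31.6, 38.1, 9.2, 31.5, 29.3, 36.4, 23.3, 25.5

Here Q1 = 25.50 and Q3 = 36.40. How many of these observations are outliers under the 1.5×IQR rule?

IQR = 10.90; fences at 25.50 − 16.35 = 9.15 and 36.40 + 16.35 = 52.75.
Outside the cutoffs: 60.9.

1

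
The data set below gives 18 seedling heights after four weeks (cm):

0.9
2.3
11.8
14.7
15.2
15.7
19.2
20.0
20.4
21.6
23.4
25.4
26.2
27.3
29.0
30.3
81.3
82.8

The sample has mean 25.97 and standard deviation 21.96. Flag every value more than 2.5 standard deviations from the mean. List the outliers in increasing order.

Cutoffs at x̄ ± 2.5s: 25.97 ± 2.5·21.96 = [-28.93, 80.87].
81.3: z = 2.52, |z| > 2.5 → outlier.
82.8: z = 2.59, |z| > 2.5 → outlier.
Every other value lies within [-28.93, 80.87].

81.3, 82.8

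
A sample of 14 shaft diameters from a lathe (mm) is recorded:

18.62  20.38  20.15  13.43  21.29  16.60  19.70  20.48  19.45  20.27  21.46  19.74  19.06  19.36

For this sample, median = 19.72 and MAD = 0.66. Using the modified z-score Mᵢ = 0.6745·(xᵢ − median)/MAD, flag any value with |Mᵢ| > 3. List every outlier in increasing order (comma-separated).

13.43, 16.60

|Mᵢ| > 3 ⇔ |xᵢ − 19.72| > 3·0.66/0.6745 = 2.94.
So outliers lie outside [16.78, 22.66].
13.43: M = -6.43 → outlier.
16.60: M = -3.19 → outlier.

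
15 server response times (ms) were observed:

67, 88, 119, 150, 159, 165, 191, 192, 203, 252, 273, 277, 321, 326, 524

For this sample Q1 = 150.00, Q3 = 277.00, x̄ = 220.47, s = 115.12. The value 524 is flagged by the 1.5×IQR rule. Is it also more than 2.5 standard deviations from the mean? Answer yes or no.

z = (524 − 220.47) / 115.12 = 2.64.
|z| = 2.64 > 2.5.

yes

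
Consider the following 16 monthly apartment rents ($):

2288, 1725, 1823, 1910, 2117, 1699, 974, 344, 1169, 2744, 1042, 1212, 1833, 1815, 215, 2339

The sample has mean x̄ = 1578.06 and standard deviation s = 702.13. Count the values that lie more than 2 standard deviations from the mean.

Cutoffs: x̄ ± 2s = [173.80, 2982.32].
Every value lies within the cutoffs.

0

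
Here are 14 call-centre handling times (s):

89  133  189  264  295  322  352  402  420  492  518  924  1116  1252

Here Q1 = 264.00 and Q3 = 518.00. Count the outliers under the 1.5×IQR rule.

3

IQR = 254.00; fences at 264.00 − 381.00 = -117.00 and 518.00 + 381.00 = 899.00.
Outside the cutoffs: 924, 1116, 1252.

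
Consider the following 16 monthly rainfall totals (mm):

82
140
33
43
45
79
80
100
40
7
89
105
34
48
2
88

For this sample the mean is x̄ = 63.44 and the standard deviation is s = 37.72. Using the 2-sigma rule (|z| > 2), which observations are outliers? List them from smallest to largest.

140

Cutoffs at x̄ ± 2s: 63.44 ± 2·37.72 = [-12.00, 138.88].
140: z = 2.03, |z| > 2 → outlier.
Every other value lies within [-12.00, 138.88].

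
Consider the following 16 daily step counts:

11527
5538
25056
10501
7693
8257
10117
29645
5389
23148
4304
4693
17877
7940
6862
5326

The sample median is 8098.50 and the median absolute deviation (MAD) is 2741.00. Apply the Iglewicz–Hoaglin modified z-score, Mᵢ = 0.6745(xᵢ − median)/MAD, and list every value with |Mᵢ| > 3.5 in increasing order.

|Mᵢ| > 3.5 ⇔ |xᵢ − 8098.50| > 3.5·2741.00/0.6745 = 14223.13.
So outliers lie outside [-6124.63, 22321.63].
23148: M = 3.70 → outlier.
25056: M = 4.17 → outlier.
29645: M = 5.30 → outlier.

23148, 25056, 29645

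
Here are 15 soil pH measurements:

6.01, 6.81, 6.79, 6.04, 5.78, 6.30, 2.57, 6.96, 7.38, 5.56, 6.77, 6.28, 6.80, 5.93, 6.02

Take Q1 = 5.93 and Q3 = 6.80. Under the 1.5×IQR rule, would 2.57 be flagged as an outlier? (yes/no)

yes

IQR = Q3 − Q1 = 6.80 − 5.93 = 0.87.
Lower fence = Q1 − 1.5·IQR = 5.93 − 1.305 = 4.625.
Upper fence = Q3 + 1.5·IQR = 6.80 + 1.305 = 8.105.
2.57 lies below the lower fence.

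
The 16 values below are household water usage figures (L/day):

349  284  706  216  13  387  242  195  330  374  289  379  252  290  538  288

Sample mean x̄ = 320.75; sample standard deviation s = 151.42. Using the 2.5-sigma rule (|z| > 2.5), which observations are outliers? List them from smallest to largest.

Cutoffs at x̄ ± 2.5s: 320.75 ± 2.5·151.42 = [-57.80, 699.30].
706: z = 2.54, |z| > 2.5 → outlier.
Every other value lies within [-57.80, 699.30].

706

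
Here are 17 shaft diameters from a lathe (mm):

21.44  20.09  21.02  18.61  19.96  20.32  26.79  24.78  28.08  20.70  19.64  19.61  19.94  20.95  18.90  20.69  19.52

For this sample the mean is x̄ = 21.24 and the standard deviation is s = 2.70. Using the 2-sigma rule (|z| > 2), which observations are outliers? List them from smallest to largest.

26.79, 28.08

Cutoffs at x̄ ± 2s: 21.24 ± 2·2.70 = [15.84, 26.64].
26.79: z = 2.06, |z| > 2 → outlier.
28.08: z = 2.53, |z| > 2 → outlier.
Every other value lies within [15.84, 26.64].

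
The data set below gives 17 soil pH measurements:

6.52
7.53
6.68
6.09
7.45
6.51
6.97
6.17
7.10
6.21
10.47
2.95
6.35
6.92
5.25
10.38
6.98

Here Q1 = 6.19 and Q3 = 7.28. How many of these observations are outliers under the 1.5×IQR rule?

3

IQR = 1.09; fences at 6.19 − 1.635 = 4.555 and 7.28 + 1.635 = 8.915.
Outside the cutoffs: 2.95, 10.38, 10.47.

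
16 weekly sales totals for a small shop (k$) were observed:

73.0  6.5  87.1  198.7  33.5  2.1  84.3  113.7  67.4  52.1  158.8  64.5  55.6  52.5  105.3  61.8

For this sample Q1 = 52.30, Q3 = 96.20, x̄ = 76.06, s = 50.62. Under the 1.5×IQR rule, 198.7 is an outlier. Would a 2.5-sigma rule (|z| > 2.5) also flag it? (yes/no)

z = (198.7 − 76.06) / 50.62 = 2.42.
|z| = 2.42 ≤ 2.5.

no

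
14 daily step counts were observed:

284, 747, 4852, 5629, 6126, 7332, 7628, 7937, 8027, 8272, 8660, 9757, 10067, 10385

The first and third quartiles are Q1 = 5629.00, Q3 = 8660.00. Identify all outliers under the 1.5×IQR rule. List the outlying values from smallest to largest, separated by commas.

IQR = Q3 − Q1 = 8660.00 − 5629.00 = 3031.00.
Lower fence = Q1 − 1.5·IQR = 5629.00 − 4546.50 = 1082.50.
Upper fence = Q3 + 1.5·IQR = 8660.00 + 4546.50 = 13206.50.
284 < 1082.50 → outlier.
747 < 1082.50 → outlier.
All remaining values lie within [1082.50, 13206.50].

284, 747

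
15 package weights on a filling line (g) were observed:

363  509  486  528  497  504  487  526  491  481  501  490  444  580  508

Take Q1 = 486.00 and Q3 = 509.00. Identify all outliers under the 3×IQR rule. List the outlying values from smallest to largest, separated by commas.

IQR = Q3 − Q1 = 509.00 − 486.00 = 23.00.
Lower fence = Q1 − 3·IQR = 486.00 − 69.00 = 417.00.
Upper fence = Q3 + 3·IQR = 509.00 + 69.00 = 578.00.
363 < 417.00 → outlier.
580 > 578.00 → outlier.
All remaining values lie within [417.00, 578.00].

363, 580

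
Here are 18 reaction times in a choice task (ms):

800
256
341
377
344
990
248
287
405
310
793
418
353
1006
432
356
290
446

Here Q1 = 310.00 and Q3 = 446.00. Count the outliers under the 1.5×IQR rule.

IQR = 136.00; fences at 310.00 − 204.00 = 106.00 and 446.00 + 204.00 = 650.00.
Outside the cutoffs: 793, 800, 990, 1006.

4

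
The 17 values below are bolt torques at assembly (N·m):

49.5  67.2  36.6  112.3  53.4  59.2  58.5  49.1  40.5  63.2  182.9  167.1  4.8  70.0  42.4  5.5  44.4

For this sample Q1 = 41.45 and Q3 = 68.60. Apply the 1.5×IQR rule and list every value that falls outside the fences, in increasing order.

112.3, 167.1, 182.9

IQR = Q3 − Q1 = 68.60 − 41.45 = 27.15.
Lower fence = Q1 − 1.5·IQR = 41.45 − 40.725 = 0.725.
Upper fence = Q3 + 1.5·IQR = 68.60 + 40.725 = 109.325.
112.3 > 109.325 → outlier.
167.1 > 109.325 → outlier.
182.9 > 109.325 → outlier.
All remaining values lie within [0.725, 109.325].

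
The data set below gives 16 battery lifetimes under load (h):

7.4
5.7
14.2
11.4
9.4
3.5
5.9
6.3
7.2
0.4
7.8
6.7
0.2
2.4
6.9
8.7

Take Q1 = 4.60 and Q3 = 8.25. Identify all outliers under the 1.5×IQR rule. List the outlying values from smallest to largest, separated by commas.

14.2

IQR = Q3 − Q1 = 8.25 − 4.60 = 3.65.
Lower fence = Q1 − 1.5·IQR = 4.60 − 5.475 = -0.875.
Upper fence = Q3 + 1.5·IQR = 8.25 + 5.475 = 13.725.
14.2 > 13.725 → outlier.
All remaining values lie within [-0.875, 13.725].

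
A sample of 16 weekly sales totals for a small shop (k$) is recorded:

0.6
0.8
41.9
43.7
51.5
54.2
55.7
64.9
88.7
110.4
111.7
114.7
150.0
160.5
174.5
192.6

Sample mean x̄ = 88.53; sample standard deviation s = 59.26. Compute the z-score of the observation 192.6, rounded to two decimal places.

1.76

z = (192.6 − 88.53) / 59.26 = 1.76.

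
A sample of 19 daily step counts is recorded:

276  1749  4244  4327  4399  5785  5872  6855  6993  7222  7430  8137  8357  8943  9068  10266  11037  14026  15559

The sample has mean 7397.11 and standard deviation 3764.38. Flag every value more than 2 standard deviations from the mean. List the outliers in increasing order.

15559

Cutoffs at x̄ ± 2s: 7397.11 ± 2·3764.38 = [-131.65, 14925.87].
15559: z = 2.17, |z| > 2 → outlier.
Every other value lies within [-131.65, 14925.87].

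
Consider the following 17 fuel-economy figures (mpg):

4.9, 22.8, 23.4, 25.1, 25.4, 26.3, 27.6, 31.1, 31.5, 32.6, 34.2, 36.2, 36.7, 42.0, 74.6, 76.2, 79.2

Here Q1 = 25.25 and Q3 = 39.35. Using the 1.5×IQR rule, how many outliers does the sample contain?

IQR = 14.10; fences at 25.25 − 21.15 = 4.10 and 39.35 + 21.15 = 60.50.
Outside the cutoffs: 74.6, 76.2, 79.2.

3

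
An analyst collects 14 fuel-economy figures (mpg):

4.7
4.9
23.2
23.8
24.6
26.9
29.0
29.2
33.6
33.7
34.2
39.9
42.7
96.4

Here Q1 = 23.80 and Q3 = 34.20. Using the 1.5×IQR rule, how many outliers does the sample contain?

3

IQR = 10.40; fences at 23.80 − 15.60 = 8.20 and 34.20 + 15.60 = 49.80.
Outside the cutoffs: 4.7, 4.9, 96.4.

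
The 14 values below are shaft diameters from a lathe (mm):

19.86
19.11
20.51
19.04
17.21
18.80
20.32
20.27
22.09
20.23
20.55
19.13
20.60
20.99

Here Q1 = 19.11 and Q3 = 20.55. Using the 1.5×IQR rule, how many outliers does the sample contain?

0

IQR = 1.44; fences at 19.11 − 2.16 = 16.95 and 20.55 + 2.16 = 22.71.
Every value lies within the cutoffs.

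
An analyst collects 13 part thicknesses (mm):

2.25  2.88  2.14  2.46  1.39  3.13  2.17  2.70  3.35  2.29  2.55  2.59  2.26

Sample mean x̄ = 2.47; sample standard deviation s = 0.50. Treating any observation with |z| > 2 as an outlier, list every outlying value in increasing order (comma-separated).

1.39

Cutoffs at x̄ ± 2s: 2.47 ± 2·0.50 = [1.47, 3.47].
1.39: z = -2.16, |z| > 2 → outlier.
Every other value lies within [1.47, 3.47].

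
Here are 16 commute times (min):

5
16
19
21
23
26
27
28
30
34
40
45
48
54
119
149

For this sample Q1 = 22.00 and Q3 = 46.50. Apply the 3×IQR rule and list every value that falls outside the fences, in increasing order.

149

IQR = Q3 − Q1 = 46.50 − 22.00 = 24.50.
Lower fence = Q1 − 3·IQR = 22.00 − 73.50 = -51.50.
Upper fence = Q3 + 3·IQR = 46.50 + 73.50 = 120.00.
149 > 120.00 → outlier.
All remaining values lie within [-51.50, 120.00].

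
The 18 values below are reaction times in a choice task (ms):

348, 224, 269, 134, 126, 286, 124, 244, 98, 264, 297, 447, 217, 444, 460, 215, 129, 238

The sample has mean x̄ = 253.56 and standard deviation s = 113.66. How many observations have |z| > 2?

Cutoffs: x̄ ± 2s = [26.24, 480.88].
Every value lies within the cutoffs.

0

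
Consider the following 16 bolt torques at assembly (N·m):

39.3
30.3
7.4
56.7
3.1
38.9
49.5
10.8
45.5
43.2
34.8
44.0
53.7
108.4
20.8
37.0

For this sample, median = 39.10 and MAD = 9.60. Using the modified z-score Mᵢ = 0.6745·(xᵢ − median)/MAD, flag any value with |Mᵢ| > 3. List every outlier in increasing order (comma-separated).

108.4

|Mᵢ| > 3 ⇔ |xᵢ − 39.10| > 3·9.60/0.6745 = 42.70.
So outliers lie outside [-3.60, 81.80].
108.4: M = 4.87 → outlier.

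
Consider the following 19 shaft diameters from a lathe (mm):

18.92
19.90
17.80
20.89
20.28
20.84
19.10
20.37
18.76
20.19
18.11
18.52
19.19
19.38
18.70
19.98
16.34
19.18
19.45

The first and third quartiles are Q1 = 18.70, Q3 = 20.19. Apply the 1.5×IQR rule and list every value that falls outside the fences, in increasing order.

IQR = Q3 − Q1 = 20.19 − 18.70 = 1.49.
Lower fence = Q1 − 1.5·IQR = 18.70 − 2.235 = 16.465.
Upper fence = Q3 + 1.5·IQR = 20.19 + 2.235 = 22.425.
16.34 < 16.465 → outlier.
All remaining values lie within [16.465, 22.425].

16.34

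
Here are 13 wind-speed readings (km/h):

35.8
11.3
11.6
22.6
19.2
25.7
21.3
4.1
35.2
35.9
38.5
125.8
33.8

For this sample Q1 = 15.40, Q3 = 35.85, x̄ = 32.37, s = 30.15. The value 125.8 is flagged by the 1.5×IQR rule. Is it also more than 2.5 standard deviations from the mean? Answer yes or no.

z = (125.8 − 32.37) / 30.15 = 3.10.
|z| = 3.10 > 2.5.

yes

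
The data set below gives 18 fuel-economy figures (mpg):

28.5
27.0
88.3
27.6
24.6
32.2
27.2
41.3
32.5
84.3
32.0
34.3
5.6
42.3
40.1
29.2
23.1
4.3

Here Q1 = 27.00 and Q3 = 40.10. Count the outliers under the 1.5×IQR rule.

4

IQR = 13.10; fences at 27.00 − 19.65 = 7.35 and 40.10 + 19.65 = 59.75.
Outside the cutoffs: 4.3, 5.6, 84.3, 88.3.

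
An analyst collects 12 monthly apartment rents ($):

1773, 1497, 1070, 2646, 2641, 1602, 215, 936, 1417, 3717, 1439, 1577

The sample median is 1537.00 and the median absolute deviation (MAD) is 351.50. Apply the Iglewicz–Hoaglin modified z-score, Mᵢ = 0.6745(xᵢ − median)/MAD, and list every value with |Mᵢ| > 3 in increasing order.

3717

|Mᵢ| > 3 ⇔ |xᵢ − 1537.00| > 3·351.50/0.6745 = 1563.38.
So outliers lie outside [-26.38, 3100.38].
3717: M = 4.18 → outlier.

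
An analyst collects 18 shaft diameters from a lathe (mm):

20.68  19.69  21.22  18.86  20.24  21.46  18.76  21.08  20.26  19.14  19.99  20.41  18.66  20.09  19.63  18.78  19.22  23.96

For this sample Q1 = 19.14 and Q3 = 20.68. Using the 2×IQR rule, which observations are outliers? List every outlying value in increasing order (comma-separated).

23.96

IQR = Q3 − Q1 = 20.68 − 19.14 = 1.54.
Lower fence = Q1 − 2·IQR = 19.14 − 3.08 = 16.06.
Upper fence = Q3 + 2·IQR = 20.68 + 3.08 = 23.76.
23.96 > 23.76 → outlier.
All remaining values lie within [16.06, 23.76].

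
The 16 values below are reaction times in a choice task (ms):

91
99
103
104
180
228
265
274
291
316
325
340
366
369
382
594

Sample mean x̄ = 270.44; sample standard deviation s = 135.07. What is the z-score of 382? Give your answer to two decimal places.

0.83

z = (382 − 270.44) / 135.07 = 0.83.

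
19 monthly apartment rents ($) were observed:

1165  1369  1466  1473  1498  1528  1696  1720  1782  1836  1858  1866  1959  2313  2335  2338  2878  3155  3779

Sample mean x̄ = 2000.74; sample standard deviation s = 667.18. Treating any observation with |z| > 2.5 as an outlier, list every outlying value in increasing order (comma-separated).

3779

Cutoffs at x̄ ± 2.5s: 2000.74 ± 2.5·667.18 = [332.79, 3668.69].
3779: z = 2.67, |z| > 2.5 → outlier.
Every other value lies within [332.79, 3668.69].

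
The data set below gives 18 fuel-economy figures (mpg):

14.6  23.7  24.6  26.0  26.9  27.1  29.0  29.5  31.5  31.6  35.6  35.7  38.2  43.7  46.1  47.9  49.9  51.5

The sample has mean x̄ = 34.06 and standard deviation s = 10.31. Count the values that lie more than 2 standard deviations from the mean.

0

Cutoffs: x̄ ± 2s = [13.44, 54.68].
Every value lies within the cutoffs.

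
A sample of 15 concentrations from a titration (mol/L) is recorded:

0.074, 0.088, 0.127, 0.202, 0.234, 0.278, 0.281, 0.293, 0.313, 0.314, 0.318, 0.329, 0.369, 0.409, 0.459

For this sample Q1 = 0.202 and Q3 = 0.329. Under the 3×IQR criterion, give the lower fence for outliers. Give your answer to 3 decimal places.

-0.179

IQR = Q3 − Q1 = 0.329 − 0.202 = 0.127.
Lower fence = Q1 − 3·IQR = 0.202 − 0.381 = -0.179.
Upper fence = Q3 + 3·IQR = 0.329 + 0.381 = 0.710.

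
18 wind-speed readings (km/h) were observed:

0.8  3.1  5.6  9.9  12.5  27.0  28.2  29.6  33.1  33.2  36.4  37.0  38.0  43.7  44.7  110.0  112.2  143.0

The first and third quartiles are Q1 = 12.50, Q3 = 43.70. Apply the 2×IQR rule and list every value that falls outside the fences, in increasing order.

IQR = Q3 − Q1 = 43.70 − 12.50 = 31.20.
Lower fence = Q1 − 2·IQR = 12.50 − 62.40 = -49.90.
Upper fence = Q3 + 2·IQR = 43.70 + 62.40 = 106.10.
110.0 > 106.10 → outlier.
112.2 > 106.10 → outlier.
143.0 > 106.10 → outlier.
All remaining values lie within [-49.90, 106.10].

110.0, 112.2, 143.0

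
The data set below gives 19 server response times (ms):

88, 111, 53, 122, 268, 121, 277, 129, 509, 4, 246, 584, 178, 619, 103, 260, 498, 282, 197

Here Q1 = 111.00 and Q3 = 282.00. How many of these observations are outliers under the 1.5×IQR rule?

2

IQR = 171.00; fences at 111.00 − 256.50 = -145.50 and 282.00 + 256.50 = 538.50.
Outside the cutoffs: 584, 619.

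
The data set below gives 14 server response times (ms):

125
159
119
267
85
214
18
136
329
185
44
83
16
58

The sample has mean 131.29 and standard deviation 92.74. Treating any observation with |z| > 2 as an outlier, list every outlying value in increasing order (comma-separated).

Cutoffs at x̄ ± 2s: 131.29 ± 2·92.74 = [-54.19, 316.77].
329: z = 2.13, |z| > 2 → outlier.
Every other value lies within [-54.19, 316.77].

329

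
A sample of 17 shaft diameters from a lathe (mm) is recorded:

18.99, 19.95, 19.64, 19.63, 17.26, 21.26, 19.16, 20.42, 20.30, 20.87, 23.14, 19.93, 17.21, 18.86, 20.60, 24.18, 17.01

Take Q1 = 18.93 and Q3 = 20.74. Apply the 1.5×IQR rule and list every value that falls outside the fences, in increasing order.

IQR = Q3 − Q1 = 20.74 − 18.93 = 1.81.
Lower fence = Q1 − 1.5·IQR = 18.93 − 2.715 = 16.215.
Upper fence = Q3 + 1.5·IQR = 20.74 + 2.715 = 23.455.
24.18 > 23.455 → outlier.
All remaining values lie within [16.215, 23.455].

24.18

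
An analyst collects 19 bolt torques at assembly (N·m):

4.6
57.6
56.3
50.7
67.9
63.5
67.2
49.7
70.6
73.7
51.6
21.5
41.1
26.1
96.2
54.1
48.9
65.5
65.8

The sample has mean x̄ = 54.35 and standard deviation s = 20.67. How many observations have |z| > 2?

Cutoffs: x̄ ± 2s = [13.01, 95.69].
Outside the cutoffs: 4.6, 96.2.

2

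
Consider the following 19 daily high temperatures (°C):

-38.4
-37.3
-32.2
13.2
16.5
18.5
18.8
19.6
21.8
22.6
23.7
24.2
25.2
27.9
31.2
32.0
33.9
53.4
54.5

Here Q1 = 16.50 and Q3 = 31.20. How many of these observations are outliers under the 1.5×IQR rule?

IQR = 14.70; fences at 16.50 − 22.05 = -5.55 and 31.20 + 22.05 = 53.25.
Outside the cutoffs: -38.4, -37.3, -32.2, 53.4, 54.5.

5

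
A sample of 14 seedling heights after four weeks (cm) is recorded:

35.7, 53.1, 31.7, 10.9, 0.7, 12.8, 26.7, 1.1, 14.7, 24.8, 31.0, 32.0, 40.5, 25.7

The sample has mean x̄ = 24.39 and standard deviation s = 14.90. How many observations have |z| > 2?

Cutoffs: x̄ ± 2s = [-5.41, 54.19].
Every value lies within the cutoffs.

0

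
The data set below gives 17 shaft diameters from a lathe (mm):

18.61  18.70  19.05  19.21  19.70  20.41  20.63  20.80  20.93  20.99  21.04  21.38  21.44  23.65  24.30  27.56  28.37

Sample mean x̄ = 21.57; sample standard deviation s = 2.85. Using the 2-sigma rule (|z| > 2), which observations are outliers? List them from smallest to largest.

Cutoffs at x̄ ± 2s: 21.57 ± 2·2.85 = [15.87, 27.27].
27.56: z = 2.10, |z| > 2 → outlier.
28.37: z = 2.39, |z| > 2 → outlier.
Every other value lies within [15.87, 27.27].

27.56, 28.37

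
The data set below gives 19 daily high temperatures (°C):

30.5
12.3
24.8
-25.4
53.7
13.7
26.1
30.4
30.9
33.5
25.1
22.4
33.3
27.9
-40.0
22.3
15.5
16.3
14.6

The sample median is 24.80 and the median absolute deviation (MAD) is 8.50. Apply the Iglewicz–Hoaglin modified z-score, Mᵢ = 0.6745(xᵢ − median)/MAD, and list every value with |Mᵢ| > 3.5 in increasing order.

|Mᵢ| > 3.5 ⇔ |xᵢ − 24.80| > 3.5·8.50/0.6745 = 44.11.
So outliers lie outside [-19.31, 68.91].
-40.0: M = -5.14 → outlier.
-25.4: M = -3.98 → outlier.

-40.0, -25.4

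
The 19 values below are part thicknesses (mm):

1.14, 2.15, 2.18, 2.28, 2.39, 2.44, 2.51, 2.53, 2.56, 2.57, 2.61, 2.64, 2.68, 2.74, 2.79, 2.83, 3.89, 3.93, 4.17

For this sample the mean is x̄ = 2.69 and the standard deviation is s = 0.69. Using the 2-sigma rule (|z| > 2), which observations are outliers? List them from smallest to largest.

1.14, 4.17

Cutoffs at x̄ ± 2s: 2.69 ± 2·0.69 = [1.31, 4.07].
1.14: z = -2.25, |z| > 2 → outlier.
4.17: z = 2.14, |z| > 2 → outlier.
Every other value lies within [1.31, 4.07].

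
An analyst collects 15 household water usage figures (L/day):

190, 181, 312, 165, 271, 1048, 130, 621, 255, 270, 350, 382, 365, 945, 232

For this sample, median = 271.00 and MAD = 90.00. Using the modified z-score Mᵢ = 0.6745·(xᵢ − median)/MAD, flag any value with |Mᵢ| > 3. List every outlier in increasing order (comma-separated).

|Mᵢ| > 3 ⇔ |xᵢ − 271.00| > 3·90.00/0.6745 = 400.30.
So outliers lie outside [-129.30, 671.30].
945: M = 5.05 → outlier.
1048: M = 5.82 → outlier.

945, 1048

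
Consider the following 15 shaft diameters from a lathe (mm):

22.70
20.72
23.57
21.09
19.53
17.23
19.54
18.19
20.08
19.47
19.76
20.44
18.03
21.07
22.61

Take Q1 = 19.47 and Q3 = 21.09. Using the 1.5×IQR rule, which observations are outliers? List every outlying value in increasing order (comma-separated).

23.57

IQR = Q3 − Q1 = 21.09 − 19.47 = 1.62.
Lower fence = Q1 − 1.5·IQR = 19.47 − 2.43 = 17.04.
Upper fence = Q3 + 1.5·IQR = 21.09 + 2.43 = 23.52.
23.57 > 23.52 → outlier.
All remaining values lie within [17.04, 23.52].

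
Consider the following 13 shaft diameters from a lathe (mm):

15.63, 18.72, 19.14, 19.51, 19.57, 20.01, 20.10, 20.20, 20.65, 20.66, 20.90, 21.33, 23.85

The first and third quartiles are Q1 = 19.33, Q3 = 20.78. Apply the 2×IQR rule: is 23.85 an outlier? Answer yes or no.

yes

IQR = Q3 − Q1 = 20.78 − 19.33 = 1.45.
Lower fence = Q1 − 2·IQR = 19.33 − 2.90 = 16.43.
Upper fence = Q3 + 2·IQR = 20.78 + 2.90 = 23.68.
23.85 lies above the upper fence.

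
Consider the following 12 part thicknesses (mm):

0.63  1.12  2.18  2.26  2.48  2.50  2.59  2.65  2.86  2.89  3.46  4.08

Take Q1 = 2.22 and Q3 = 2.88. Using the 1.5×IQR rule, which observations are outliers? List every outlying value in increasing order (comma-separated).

IQR = Q3 − Q1 = 2.88 − 2.22 = 0.66.
Lower fence = Q1 − 1.5·IQR = 2.22 − 0.99 = 1.23.
Upper fence = Q3 + 1.5·IQR = 2.88 + 0.99 = 3.87.
0.63 < 1.23 → outlier.
1.12 < 1.23 → outlier.
4.08 > 3.87 → outlier.
All remaining values lie within [1.23, 3.87].

0.63, 1.12, 4.08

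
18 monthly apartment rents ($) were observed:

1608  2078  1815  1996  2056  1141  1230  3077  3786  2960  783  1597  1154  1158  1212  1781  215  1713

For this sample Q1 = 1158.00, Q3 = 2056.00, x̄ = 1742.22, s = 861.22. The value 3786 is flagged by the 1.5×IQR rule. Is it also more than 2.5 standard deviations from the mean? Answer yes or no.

no

z = (3786 − 1742.22) / 861.22 = 2.37.
|z| = 2.37 ≤ 2.5.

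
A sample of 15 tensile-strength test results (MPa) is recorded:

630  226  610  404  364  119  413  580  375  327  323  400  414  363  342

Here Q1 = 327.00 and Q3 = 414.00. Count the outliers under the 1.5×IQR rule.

IQR = 87.00; fences at 327.00 − 130.50 = 196.50 and 414.00 + 130.50 = 544.50.
Outside the cutoffs: 119, 580, 610, 630.

4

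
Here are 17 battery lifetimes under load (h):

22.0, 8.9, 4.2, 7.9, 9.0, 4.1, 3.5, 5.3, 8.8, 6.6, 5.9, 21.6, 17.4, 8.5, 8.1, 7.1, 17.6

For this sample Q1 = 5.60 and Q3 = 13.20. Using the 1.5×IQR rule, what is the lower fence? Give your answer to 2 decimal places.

IQR = Q3 − Q1 = 13.20 − 5.60 = 7.60.
Lower fence = Q1 − 1.5·IQR = 5.60 − 11.40 = -5.80.
Upper fence = Q3 + 1.5·IQR = 13.20 + 11.40 = 24.60.

-5.80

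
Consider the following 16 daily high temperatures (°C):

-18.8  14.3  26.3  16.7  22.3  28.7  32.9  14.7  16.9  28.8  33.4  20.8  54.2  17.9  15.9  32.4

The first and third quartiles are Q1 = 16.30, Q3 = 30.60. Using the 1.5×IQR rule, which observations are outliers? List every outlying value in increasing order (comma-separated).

IQR = Q3 − Q1 = 30.60 − 16.30 = 14.30.
Lower fence = Q1 − 1.5·IQR = 16.30 − 21.45 = -5.15.
Upper fence = Q3 + 1.5·IQR = 30.60 + 21.45 = 52.05.
-18.8 < -5.15 → outlier.
54.2 > 52.05 → outlier.
All remaining values lie within [-5.15, 52.05].

-18.8, 54.2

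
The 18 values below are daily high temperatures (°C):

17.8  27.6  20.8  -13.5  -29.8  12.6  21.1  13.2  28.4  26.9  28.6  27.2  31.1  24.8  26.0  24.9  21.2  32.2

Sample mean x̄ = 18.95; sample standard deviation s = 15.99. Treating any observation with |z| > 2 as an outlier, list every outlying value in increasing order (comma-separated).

-29.8, -13.5

Cutoffs at x̄ ± 2s: 18.95 ± 2·15.99 = [-13.03, 50.93].
-29.8: z = -3.05, |z| > 2 → outlier.
-13.5: z = -2.03, |z| > 2 → outlier.
Every other value lies within [-13.03, 50.93].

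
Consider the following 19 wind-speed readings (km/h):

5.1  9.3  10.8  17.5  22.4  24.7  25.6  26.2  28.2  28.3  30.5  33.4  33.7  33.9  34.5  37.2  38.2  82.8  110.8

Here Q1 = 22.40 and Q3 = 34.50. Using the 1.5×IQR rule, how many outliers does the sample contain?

2

IQR = 12.10; fences at 22.40 − 18.15 = 4.25 and 34.50 + 18.15 = 52.65.
Outside the cutoffs: 82.8, 110.8.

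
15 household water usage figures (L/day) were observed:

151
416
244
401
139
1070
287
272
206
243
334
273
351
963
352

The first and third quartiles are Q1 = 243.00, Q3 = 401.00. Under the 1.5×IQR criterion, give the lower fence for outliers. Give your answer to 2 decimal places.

IQR = Q3 − Q1 = 401.00 − 243.00 = 158.00.
Lower fence = Q1 − 1.5·IQR = 243.00 − 237.00 = 6.00.
Upper fence = Q3 + 1.5·IQR = 401.00 + 237.00 = 638.00.

6.00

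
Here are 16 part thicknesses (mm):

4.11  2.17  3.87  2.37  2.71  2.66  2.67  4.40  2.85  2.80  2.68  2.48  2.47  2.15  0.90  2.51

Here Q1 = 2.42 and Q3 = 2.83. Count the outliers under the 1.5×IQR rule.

4

IQR = 0.41; fences at 2.42 − 0.615 = 1.805 and 2.83 + 0.615 = 3.445.
Outside the cutoffs: 0.90, 3.87, 4.11, 4.40.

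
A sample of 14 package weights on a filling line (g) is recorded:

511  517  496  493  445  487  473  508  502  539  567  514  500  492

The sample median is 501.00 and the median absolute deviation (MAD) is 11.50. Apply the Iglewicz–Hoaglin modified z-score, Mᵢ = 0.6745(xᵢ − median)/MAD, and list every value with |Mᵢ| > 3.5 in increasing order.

567

|Mᵢ| > 3.5 ⇔ |xᵢ − 501.00| > 3.5·11.50/0.6745 = 59.67.
So outliers lie outside [441.33, 560.67].
567: M = 3.87 → outlier.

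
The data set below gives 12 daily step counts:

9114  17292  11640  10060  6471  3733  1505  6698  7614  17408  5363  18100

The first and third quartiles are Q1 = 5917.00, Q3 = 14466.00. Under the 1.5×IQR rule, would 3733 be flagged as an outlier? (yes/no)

IQR = Q3 − Q1 = 14466.00 − 5917.00 = 8549.00.
Lower fence = Q1 − 1.5·IQR = 5917.00 − 12823.50 = -6906.50.
Upper fence = Q3 + 1.5·IQR = 14466.00 + 12823.50 = 27289.50.
3733 lies within [-6906.50, 27289.50].

no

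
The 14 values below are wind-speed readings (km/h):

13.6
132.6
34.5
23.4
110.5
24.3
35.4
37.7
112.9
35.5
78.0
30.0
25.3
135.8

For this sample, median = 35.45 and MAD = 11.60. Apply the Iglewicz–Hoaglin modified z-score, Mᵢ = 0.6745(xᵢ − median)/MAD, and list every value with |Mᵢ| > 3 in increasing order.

|Mᵢ| > 3 ⇔ |xᵢ − 35.45| > 3·11.60/0.6745 = 51.59.
So outliers lie outside [-16.14, 87.04].
110.5: M = 4.36 → outlier.
112.9: M = 4.50 → outlier.
132.6: M = 5.65 → outlier.
135.8: M = 5.84 → outlier.

110.5, 112.9, 132.6, 135.8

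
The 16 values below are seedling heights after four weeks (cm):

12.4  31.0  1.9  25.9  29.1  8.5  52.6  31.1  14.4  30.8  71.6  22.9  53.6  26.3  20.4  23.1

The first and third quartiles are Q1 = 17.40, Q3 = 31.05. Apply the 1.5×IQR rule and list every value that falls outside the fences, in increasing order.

52.6, 53.6, 71.6

IQR = Q3 − Q1 = 31.05 − 17.40 = 13.65.
Lower fence = Q1 − 1.5·IQR = 17.40 − 20.475 = -3.075.
Upper fence = Q3 + 1.5·IQR = 31.05 + 20.475 = 51.525.
52.6 > 51.525 → outlier.
53.6 > 51.525 → outlier.
71.6 > 51.525 → outlier.
All remaining values lie within [-3.075, 51.525].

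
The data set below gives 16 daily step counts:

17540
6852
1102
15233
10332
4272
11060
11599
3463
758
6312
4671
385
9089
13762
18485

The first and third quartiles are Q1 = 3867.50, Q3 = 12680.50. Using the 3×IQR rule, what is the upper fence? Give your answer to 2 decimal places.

IQR = Q3 − Q1 = 12680.50 − 3867.50 = 8813.00.
Lower fence = Q1 − 3·IQR = 3867.50 − 26439.00 = -22571.50.
Upper fence = Q3 + 3·IQR = 12680.50 + 26439.00 = 39119.50.

39119.50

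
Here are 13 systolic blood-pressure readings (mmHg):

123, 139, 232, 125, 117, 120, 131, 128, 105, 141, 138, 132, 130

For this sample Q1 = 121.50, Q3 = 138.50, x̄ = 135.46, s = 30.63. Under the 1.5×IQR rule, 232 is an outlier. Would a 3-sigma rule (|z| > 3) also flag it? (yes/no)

z = (232 − 135.46) / 30.63 = 3.15.
|z| = 3.15 > 3.

yes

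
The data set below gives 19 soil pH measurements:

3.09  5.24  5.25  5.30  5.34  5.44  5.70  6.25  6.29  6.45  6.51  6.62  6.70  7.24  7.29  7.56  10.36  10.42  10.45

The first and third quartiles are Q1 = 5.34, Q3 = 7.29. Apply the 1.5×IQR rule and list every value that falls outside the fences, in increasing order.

10.36, 10.42, 10.45

IQR = Q3 − Q1 = 7.29 − 5.34 = 1.95.
Lower fence = Q1 − 1.5·IQR = 5.34 − 2.925 = 2.415.
Upper fence = Q3 + 1.5·IQR = 7.29 + 2.925 = 10.215.
10.36 > 10.215 → outlier.
10.42 > 10.215 → outlier.
10.45 > 10.215 → outlier.
All remaining values lie within [2.415, 10.215].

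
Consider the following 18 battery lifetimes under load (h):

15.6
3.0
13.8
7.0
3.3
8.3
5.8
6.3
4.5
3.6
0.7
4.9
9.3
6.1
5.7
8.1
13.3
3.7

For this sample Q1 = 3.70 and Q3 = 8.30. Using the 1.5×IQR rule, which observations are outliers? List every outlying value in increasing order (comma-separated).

IQR = Q3 − Q1 = 8.30 − 3.70 = 4.60.
Lower fence = Q1 − 1.5·IQR = 3.70 − 6.90 = -3.20.
Upper fence = Q3 + 1.5·IQR = 8.30 + 6.90 = 15.20.
15.6 > 15.20 → outlier.
All remaining values lie within [-3.20, 15.20].

15.6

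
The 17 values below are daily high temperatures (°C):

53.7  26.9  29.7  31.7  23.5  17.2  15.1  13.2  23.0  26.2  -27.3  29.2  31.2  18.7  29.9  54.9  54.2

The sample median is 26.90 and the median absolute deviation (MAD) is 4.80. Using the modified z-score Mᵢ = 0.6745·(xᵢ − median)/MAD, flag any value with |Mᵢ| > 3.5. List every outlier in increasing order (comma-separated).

|Mᵢ| > 3.5 ⇔ |xᵢ − 26.90| > 3.5·4.80/0.6745 = 24.91.
So outliers lie outside [1.99, 51.81].
-27.3: M = -7.62 → outlier.
53.7: M = 3.77 → outlier.
54.2: M = 3.84 → outlier.
54.9: M = 3.93 → outlier.

-27.3, 53.7, 54.2, 54.9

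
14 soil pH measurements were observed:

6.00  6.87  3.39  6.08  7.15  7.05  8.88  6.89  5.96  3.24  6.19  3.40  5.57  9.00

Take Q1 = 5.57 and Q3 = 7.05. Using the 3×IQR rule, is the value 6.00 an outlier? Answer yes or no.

no

IQR = Q3 − Q1 = 7.05 − 5.57 = 1.48.
Lower fence = Q1 − 3·IQR = 5.57 − 4.44 = 1.13.
Upper fence = Q3 + 3·IQR = 7.05 + 4.44 = 11.49.
6.00 lies within [1.13, 11.49].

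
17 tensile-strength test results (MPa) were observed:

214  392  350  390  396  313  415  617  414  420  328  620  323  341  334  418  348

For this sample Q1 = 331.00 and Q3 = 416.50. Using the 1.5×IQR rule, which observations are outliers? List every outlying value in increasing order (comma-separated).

617, 620

IQR = Q3 − Q1 = 416.50 − 331.00 = 85.50.
Lower fence = Q1 − 1.5·IQR = 331.00 − 128.25 = 202.75.
Upper fence = Q3 + 1.5·IQR = 416.50 + 128.25 = 544.75.
617 > 544.75 → outlier.
620 > 544.75 → outlier.
All remaining values lie within [202.75, 544.75].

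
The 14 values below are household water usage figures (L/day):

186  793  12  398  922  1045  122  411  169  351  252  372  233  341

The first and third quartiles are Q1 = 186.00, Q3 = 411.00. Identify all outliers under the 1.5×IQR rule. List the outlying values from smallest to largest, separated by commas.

IQR = Q3 − Q1 = 411.00 − 186.00 = 225.00.
Lower fence = Q1 − 1.5·IQR = 186.00 − 337.50 = -151.50.
Upper fence = Q3 + 1.5·IQR = 411.00 + 337.50 = 748.50.
793 > 748.50 → outlier.
922 > 748.50 → outlier.
1045 > 748.50 → outlier.
All remaining values lie within [-151.50, 748.50].

793, 922, 1045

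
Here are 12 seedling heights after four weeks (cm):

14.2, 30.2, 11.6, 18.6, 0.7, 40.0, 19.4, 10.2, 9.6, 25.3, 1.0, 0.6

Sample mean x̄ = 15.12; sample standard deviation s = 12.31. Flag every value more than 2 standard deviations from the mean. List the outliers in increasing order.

40.0

Cutoffs at x̄ ± 2s: 15.12 ± 2·12.31 = [-9.50, 39.74].
40.0: z = 2.02, |z| > 2 → outlier.
Every other value lies within [-9.50, 39.74].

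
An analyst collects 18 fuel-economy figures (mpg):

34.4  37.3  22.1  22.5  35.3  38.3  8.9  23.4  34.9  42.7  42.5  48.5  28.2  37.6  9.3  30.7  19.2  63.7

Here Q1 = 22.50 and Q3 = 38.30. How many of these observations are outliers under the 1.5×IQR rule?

IQR = 15.80; fences at 22.50 − 23.70 = -1.20 and 38.30 + 23.70 = 62.00.
Outside the cutoffs: 63.7.

1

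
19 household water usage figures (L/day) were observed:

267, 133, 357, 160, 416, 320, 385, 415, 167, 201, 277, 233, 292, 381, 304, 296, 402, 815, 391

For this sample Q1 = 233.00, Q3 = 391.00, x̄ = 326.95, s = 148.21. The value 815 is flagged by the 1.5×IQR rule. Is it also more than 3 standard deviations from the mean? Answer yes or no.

z = (815 − 326.95) / 148.21 = 3.29.
|z| = 3.29 > 3.

yes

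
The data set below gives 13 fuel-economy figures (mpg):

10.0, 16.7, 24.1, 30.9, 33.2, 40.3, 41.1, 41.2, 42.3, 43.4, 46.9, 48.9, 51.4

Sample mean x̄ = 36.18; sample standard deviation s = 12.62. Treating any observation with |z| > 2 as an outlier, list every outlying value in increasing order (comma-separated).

Cutoffs at x̄ ± 2s: 36.18 ± 2·12.62 = [10.94, 61.42].
10.0: z = -2.07, |z| > 2 → outlier.
Every other value lies within [10.94, 61.42].

10.0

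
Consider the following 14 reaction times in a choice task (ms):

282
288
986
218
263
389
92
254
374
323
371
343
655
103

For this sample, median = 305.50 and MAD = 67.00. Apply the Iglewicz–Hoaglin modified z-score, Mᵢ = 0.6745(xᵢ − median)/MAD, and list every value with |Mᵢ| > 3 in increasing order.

655, 986

|Mᵢ| > 3 ⇔ |xᵢ − 305.50| > 3·67.00/0.6745 = 298.00.
So outliers lie outside [7.50, 603.50].
655: M = 3.52 → outlier.
986: M = 6.85 → outlier.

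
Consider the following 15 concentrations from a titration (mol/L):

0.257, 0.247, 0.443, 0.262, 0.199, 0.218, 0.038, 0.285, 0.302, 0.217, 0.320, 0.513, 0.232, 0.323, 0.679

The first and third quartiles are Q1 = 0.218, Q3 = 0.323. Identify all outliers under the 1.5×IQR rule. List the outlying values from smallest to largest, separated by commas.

0.038, 0.513, 0.679

IQR = Q3 − Q1 = 0.323 − 0.218 = 0.105.
Lower fence = Q1 − 1.5·IQR = 0.218 − 0.1575 = 0.0605.
Upper fence = Q3 + 1.5·IQR = 0.323 + 0.1575 = 0.4805.
0.038 < 0.0605 → outlier.
0.513 > 0.4805 → outlier.
0.679 > 0.4805 → outlier.
All remaining values lie within [0.0605, 0.4805].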